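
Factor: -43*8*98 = -1*2^4*7^2*43^1 = -33712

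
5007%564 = 495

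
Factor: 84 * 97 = 2^2 * 3^1 * 7^1 * 97^1 = 8148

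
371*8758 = 3249218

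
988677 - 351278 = 637399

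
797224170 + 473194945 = 1270419115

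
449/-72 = -6 - 17/72 ≈ -6.24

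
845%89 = 44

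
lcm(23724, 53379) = 213516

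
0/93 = 0 = 0.00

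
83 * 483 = 40089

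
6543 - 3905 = 2638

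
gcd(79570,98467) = 1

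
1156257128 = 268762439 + 887494689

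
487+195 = 682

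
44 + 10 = 54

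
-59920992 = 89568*(-669)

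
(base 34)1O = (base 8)72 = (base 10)58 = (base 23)2C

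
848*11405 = 9671440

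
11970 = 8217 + 3753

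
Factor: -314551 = -1 * 17^1 * 18503^1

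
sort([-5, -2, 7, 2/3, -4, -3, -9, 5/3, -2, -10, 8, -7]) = [-10, -9, -7, -5, -4, -3, -2, -2, 2/3, 5/3, 7, 8]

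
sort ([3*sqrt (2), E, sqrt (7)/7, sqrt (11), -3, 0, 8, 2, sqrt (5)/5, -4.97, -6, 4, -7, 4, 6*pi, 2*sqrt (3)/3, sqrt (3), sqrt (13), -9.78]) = [-9.78, -7, -6, -4.97, -3, 0, sqrt (7)/7, sqrt (5)/5, 2*sqrt (3)/3, sqrt (3), 2, E, sqrt (11), sqrt (13), 4, 4, 3*sqrt (2), 8, 6*pi]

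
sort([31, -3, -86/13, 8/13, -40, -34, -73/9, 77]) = [-40, -34, -73/9, -86/13, -3, 8/13, 31, 77]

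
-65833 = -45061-20772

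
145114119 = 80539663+64574456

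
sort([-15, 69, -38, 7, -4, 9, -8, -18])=[-38, -18, -15, -8, -4, 7, 9, 69]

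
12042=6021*2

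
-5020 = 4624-9644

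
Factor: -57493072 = -1 * 2^4 * 7^2 * 13^1 * 5641^1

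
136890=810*169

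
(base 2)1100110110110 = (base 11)4a44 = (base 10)6582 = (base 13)2cc4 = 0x19b6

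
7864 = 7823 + 41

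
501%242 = 17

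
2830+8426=11256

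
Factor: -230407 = -1 * 113^1 * 2039^1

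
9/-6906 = -3/2302 ≈ -0.00130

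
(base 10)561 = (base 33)h0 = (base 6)2333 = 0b1000110001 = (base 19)1aa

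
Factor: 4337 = 4337^1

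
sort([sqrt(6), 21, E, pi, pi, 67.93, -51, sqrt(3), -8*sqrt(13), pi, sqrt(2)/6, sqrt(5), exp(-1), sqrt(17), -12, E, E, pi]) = [-51, -8*sqrt(13), -12, sqrt(2)/6, exp(-1), sqrt(3), sqrt(5), sqrt(6), E, E, E, pi, pi, pi, pi, sqrt(17), 21, 67.93]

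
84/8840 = 21/2210 ≈ 0.00950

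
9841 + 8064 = 17905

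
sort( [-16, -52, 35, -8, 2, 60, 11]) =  [-52, -16, -8, 2, 11, 35, 60]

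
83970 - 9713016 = -9629046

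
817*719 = 587423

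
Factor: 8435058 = 2^1*3^1*281^1*5003^1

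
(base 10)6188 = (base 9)8435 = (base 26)940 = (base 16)182c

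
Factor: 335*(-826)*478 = -1*2^2*5^1*7^1*59^1*67^1*239^1 = -132267380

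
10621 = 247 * 43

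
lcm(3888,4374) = 34992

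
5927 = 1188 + 4739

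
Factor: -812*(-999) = 2^2*3^3*7^1*29^1*37^1 = 811188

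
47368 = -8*(-5921)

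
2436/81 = 30+2/27≈30.07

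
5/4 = 1 + 1/4 = 1.25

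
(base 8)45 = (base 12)31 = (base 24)1d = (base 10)37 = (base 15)27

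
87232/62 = 43616/31 ≈ 1406.97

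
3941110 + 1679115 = 5620225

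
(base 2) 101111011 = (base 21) i1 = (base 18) 131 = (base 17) 155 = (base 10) 379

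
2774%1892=882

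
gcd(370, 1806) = 2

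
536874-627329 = -90455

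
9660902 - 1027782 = 8633120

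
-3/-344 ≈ 0.00872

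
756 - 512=244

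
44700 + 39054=83754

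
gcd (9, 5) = 1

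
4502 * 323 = 1454146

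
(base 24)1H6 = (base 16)3DE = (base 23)1K1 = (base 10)990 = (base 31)10T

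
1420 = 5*284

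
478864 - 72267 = 406597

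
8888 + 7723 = 16611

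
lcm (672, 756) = 6048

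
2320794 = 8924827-6604033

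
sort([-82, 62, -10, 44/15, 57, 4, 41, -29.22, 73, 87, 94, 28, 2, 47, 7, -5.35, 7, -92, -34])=[-92, -82, -34, -29.22, -10, -5.35, 2, 44/15, 4, 7, 7, 28, 41, 47, 57, 62, 73, 87, 94]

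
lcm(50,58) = 1450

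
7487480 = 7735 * 968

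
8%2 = 0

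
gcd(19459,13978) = 29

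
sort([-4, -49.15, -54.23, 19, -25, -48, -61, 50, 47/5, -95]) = [-95, -61, -54.23, -49.15, -48, -25, -4, 47/5, 19, 50]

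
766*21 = 16086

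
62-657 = -595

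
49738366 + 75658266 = 125396632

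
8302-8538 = -236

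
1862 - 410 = 1452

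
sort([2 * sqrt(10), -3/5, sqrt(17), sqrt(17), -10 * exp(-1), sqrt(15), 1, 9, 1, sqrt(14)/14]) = [-10 * exp(-1), -3/5, sqrt(14)/14, 1, 1, sqrt(15), sqrt(17), sqrt(17), 2 * sqrt(10), 9]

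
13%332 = 13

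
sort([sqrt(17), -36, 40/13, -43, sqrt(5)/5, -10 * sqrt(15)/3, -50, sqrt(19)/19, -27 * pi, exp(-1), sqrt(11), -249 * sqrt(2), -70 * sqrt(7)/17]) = [-249 * sqrt(2), -27 * pi, -50, -43, -36, -10 * sqrt(15)/3, -70 * sqrt(7)/17, sqrt(19)/19, exp(-1), sqrt(5)/5, 40/13, sqrt(11), sqrt(17)]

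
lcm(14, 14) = 14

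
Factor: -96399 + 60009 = -1 * 2^1 * 3^1 * 5^1 * 1213^1 = -36390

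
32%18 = 14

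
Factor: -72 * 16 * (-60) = 2^9 * 3^3 * 5^1 = 69120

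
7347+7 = 7354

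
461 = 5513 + -5052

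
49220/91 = 540 + 80/91 ≈ 540.88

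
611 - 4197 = -3586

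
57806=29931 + 27875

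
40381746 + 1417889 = 41799635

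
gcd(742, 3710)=742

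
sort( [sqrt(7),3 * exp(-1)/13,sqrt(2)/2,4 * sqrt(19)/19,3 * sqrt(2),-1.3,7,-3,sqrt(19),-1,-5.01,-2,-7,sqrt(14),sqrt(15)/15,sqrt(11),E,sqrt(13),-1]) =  [-7,-5.01,-3,-2,-1.3,-1,-1,3 * exp(-1)/13,sqrt(15)/15,sqrt(2)/2,4 * sqrt(19)/19,sqrt(7),E,sqrt(11),sqrt(13),sqrt(14),3 * sqrt(2),sqrt(19),7]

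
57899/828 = 69 + 767/828 ≈ 69.93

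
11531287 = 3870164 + 7661123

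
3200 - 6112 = -2912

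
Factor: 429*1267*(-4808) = -1*2^3*3^1*7^1*11^1*13^1*181^1*601^1 = -2613354744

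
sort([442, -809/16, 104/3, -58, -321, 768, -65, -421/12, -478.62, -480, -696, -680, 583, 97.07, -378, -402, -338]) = [-696, -680, -480, -478.62, -402, -378, -338, -321, -65, -58, -809/16, -421/12, 104/3, 97.07, 442, 583, 768]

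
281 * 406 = 114086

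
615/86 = 7 + 13/86 ≈ 7.15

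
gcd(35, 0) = 35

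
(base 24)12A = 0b1001111010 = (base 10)634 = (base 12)44A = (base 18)1H4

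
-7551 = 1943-9494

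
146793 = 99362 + 47431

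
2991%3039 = 2991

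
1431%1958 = 1431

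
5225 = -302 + 5527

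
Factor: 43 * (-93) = -1 * 3^1 * 31^1 * 43^1 = -3999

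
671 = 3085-2414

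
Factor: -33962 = -1*2^1*16981^1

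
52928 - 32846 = 20082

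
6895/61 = 113 + 2/61 ≈ 113.03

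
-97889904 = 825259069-923148973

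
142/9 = 15 + 7/9≈15.78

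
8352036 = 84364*99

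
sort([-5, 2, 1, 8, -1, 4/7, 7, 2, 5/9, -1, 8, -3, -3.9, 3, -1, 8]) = [-5, -3.9, -3, -1, -1, -1, 5/9, 4/7, 1, 2, 2, 3, 7, 8, 8, 8]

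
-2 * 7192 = -14384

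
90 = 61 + 29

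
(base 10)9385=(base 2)10010010101001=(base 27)cng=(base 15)2baa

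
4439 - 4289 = 150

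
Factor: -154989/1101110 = -1*2^(-1)*3^2*5^(-1)*17^1*149^(-1)*739^(-1)*1013^1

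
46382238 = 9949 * 4662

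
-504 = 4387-4891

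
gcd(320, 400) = 80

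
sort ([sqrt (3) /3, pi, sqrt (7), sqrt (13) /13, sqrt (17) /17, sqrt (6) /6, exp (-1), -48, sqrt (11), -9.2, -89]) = [-89, -48, -9.2, sqrt (17) /17, sqrt (13) /13, exp (-1), sqrt (6) /6, sqrt (3) /3, sqrt (7), pi, sqrt (11)]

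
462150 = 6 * 77025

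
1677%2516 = 1677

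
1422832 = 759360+663472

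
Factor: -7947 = -1*3^2*883^1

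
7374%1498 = 1382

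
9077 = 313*29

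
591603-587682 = 3921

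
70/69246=35/34623 ≈ 0.00101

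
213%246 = 213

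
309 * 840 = 259560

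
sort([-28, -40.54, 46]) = [-40.54, -28, 46]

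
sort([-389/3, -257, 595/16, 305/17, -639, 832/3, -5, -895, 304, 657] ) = [-895, -639, -257, -389/3, -5, 305/17, 595/16, 832/3, 304, 657] 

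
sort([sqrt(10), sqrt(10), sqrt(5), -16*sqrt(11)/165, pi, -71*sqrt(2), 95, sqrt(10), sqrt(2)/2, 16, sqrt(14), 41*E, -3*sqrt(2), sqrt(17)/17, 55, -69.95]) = [-71*sqrt(2), -69.95, -3*sqrt(2), -16*sqrt(11)/165, sqrt(17)/17, sqrt(2)/2, sqrt(5), pi, sqrt(10), sqrt(10), sqrt(10), sqrt(14), 16, 55, 95, 41*E]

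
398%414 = 398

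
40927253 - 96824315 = -55897062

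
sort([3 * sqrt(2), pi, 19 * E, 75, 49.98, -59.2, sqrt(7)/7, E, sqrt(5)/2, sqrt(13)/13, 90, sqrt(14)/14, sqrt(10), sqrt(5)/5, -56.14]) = [-59.2, -56.14, sqrt(14)/14, sqrt(13)/13, sqrt(7)/7, sqrt(5)/5, sqrt(5)/2, E, pi, sqrt(10), 3 * sqrt(2), 49.98, 19 * E, 75, 90]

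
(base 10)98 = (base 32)32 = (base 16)62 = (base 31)35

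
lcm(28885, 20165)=1068745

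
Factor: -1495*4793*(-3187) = 5^1*13^1*23^1*3187^1*4793^1 = 22836560045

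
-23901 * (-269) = 6429369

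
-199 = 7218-7417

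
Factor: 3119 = 3119^1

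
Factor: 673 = 673^1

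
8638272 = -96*(-89982)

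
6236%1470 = 356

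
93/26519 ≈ 0.00351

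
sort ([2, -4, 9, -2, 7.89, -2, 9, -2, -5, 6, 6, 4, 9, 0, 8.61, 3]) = [-5, -4, -2, -2, -2, 0, 2, 3, 4, 6, 6, 7.89, 8.61, 9, 9, 9]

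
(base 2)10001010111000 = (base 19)15bf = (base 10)8888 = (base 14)334c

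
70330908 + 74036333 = 144367241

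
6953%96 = 41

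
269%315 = 269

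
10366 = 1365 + 9001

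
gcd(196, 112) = 28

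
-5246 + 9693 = 4447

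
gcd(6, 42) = 6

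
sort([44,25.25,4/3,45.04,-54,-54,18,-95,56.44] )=[-95,-54,-54,4/3,18,25.25,44,45.04,56.44] 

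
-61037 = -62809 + 1772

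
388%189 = 10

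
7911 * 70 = 553770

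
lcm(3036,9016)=297528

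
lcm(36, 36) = 36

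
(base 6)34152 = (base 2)1001011010100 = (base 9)6545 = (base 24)88k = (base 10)4820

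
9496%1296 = 424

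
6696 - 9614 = -2918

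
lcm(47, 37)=1739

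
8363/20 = 418 + 3/20 = 418.15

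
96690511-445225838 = -348535327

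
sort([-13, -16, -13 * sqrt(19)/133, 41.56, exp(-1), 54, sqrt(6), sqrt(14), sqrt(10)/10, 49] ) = [-16, -13, -13 * sqrt(19)/133, sqrt(10)/10, exp(-1), sqrt(6), sqrt(14), 41.56, 49, 54] 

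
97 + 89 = 186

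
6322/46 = 137 + 10/23 ≈ 137.43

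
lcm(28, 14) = 28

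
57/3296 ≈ 0.0173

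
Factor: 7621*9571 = 17^1*563^1*7621^1 = 72940591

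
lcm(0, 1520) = 0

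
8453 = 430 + 8023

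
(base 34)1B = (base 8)55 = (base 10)45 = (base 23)1M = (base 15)30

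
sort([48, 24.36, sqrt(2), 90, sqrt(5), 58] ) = [sqrt(2), sqrt(5), 24.36, 48, 58, 90] 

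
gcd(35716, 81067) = 1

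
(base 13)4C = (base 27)2A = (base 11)59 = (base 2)1000000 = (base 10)64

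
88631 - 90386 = -1755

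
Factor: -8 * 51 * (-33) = 2^3 * 3^2 * 11^1 * 17^1 = 13464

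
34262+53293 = 87555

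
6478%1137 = 793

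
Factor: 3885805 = 5^1 * 7^1 * 11^1 * 10093^1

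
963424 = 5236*184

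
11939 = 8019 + 3920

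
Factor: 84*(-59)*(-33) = 2^2*3^2*7^1*11^1*59^1 = 163548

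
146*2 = 292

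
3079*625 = 1924375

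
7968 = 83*96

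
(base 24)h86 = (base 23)ik8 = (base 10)9990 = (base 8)23406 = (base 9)14630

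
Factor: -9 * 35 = -1 * 3^2 * 5^1 * 7^1 = -315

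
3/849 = 1/283 ≈ 0.00353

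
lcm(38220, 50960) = 152880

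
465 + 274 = 739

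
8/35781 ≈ 0.000224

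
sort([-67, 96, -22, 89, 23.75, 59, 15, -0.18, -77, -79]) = [-79, -77, -67, -22, -0.18, 15, 23.75, 59, 89, 96]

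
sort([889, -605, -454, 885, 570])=[-605, -454, 570, 885, 889]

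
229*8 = 1832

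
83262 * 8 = 666096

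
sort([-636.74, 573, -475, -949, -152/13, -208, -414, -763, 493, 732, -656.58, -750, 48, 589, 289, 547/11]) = [-949, -763, -750, -656.58, -636.74, -475, -414, -208, -152/13, 48, 547/11, 289, 493, 573, 589, 732]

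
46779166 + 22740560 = 69519726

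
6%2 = 0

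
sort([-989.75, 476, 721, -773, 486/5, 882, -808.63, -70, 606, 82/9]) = [-989.75, -808.63, -773, -70, 82/9, 486/5, 476, 606, 721, 882]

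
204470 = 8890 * 23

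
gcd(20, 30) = 10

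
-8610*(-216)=1859760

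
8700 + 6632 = 15332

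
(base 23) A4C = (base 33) 4VF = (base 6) 40550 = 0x1512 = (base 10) 5394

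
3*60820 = 182460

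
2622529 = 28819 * 91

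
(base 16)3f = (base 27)29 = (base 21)30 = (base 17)3c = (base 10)63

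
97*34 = 3298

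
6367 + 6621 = 12988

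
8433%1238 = 1005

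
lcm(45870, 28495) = 1880670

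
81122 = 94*863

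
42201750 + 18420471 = 60622221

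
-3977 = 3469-7446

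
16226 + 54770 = 70996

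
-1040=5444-6484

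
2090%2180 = 2090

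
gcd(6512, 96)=16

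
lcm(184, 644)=1288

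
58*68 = 3944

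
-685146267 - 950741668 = -1635887935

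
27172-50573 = -23401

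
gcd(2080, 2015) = 65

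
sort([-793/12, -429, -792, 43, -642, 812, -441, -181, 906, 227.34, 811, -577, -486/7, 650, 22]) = [-792, -642, -577, -441, -429, -181, -486/7, -793/12, 22, 43, 227.34, 650, 811, 812, 906]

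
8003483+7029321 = 15032804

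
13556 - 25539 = -11983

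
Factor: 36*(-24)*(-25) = 2^5*3^3*5^2 = 21600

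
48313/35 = 1380 + 13/35 ≈ 1380.37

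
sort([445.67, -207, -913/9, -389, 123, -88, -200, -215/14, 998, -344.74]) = [-389, -344.74, -207, -200, -913/9, -88, -215/14, 123, 445.67, 998]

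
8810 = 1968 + 6842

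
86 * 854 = 73444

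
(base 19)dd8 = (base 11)3799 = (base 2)1001101010100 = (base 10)4948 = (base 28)68k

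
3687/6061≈0.608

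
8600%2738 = 386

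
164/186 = 82/93 ≈ 0.882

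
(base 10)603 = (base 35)h8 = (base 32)ir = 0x25b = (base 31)je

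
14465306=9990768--4474538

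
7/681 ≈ 0.0103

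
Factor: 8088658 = 2^1 * 4044329^1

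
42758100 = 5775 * 7404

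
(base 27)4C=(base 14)88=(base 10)120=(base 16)78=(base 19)66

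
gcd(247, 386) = 1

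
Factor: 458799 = 3^1*11^1*13903^1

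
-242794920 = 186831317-429626237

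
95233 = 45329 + 49904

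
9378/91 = 103+5/91 ≈ 103.05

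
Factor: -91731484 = -1 * 2^2 * 13^1 * 1764067^1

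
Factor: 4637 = 4637^1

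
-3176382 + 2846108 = -330274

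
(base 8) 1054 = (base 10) 556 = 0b1000101100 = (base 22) 136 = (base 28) jo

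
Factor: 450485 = 5^1*7^1*61^1*211^1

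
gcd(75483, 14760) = 9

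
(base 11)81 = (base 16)59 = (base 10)89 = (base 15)5e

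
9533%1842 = 323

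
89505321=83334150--6171171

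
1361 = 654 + 707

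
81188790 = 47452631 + 33736159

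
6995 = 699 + 6296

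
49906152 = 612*81546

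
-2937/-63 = 979/21 ≈ 46.62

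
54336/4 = 13584 = 13584.00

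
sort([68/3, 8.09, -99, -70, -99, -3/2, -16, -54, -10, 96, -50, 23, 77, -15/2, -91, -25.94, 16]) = [-99, -99, -91, -70, -54, -50, -25.94, -16, -10, -15/2, -3/2, 8.09, 16, 68/3, 23, 77, 96]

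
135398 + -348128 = -212730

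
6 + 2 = 8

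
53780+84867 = 138647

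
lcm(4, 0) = 0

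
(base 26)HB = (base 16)1C5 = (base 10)453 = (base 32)E5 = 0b111000101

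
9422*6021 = 56729862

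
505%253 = 252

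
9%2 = 1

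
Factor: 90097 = 7^1*61^1*211^1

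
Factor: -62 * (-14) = 2^2 * 7^1 * 31^1 = 868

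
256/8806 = 128/4403 ≈ 0.0291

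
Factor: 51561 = 3^2*17^1*337^1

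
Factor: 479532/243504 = 2^ (-2)*3^ (-1)*19^ (-1)*449^1 = 449/228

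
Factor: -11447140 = -1 * 2^2 * 5^1 * 572357^1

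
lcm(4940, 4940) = 4940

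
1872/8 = 234 = 234.00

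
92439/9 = 10271 = 10271.00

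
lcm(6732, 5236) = 47124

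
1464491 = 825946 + 638545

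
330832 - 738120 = -407288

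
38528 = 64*602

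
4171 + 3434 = 7605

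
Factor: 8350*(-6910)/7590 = -1*2^1*3^ (-1)*5^2*11^ (-1)*23^ (-1)*167^1*691^1 = -5769850/759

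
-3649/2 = -1824 - 1/2 = -1824.50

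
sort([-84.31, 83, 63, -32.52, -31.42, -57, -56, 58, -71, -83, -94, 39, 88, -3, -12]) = [-94, -84.31, -83, -71, -57, -56, -32.52, -31.42, -12, -3, 39, 58, 63, 83, 88]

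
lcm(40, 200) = 200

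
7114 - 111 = 7003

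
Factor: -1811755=-1 * 5^1 * 11^1 * 32941^1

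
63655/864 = 73 + 583/864 ≈ 73.67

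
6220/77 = 80 + 60/77 ≈ 80.78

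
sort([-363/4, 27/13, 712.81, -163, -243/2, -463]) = [-463, -163, -243/2, -363/4, 27/13, 712.81]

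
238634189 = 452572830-213938641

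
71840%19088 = 14576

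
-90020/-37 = 2432 + 36/37 ≈ 2432.97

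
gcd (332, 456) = 4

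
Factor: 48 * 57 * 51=2^4 * 3^3 * 17^1 * 19^1=139536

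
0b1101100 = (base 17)66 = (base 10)108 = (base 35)33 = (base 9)130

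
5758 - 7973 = -2215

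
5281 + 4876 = 10157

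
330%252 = 78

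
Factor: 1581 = 3^1*17^1*31^1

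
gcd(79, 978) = 1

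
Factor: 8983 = 13^1*691^1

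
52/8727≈0.00596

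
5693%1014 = 623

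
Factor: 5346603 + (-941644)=13^1 * 167^1 * 2029^1=4404959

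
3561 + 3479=7040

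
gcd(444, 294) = 6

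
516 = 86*6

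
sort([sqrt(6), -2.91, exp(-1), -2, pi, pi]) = [-2.91, -2, exp(-1), sqrt(6), pi, pi]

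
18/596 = 9/298≈0.0302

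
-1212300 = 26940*(-45)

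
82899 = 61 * 1359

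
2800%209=83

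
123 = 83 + 40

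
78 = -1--79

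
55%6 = 1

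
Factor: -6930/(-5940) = 2^(-1) * 3^(-1) * 7^1 = 7/6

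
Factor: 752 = 2^4*47^1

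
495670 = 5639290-5143620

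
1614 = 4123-2509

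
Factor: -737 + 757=2^2*5^1=20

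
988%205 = 168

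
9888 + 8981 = 18869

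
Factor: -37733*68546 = -1*2^1*97^1*389^1*34273^1 = -2586446218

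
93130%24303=20221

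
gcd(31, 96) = 1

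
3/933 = 1/311 ≈ 0.00322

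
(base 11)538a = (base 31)7ch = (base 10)7116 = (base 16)1bcc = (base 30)7r6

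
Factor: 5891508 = 2^2*3^3*7^1*7793^1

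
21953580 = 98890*222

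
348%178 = 170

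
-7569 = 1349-8918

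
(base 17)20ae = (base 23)il5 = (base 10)10010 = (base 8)23432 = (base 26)el0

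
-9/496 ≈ -0.0181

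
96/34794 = 16/5799 ≈ 0.00276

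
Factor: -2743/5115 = -1*3^(-1)*5^(-1)*11^(-1)*13^1*31^(-1)*211^1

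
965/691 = 1 + 274/691 ≈ 1.40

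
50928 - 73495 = -22567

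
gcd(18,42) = 6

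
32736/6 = 5456 = 5456.00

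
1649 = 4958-3309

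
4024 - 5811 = -1787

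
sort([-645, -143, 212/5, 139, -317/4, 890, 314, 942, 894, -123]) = [-645, -143, -123, -317/4, 212/5, 139, 314, 890, 894, 942]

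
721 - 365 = 356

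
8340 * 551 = 4595340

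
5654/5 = 1130 + 4/5 = 1130.80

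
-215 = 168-383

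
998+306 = 1304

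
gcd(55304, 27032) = 248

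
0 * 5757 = 0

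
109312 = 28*3904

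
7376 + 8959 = 16335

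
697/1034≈0.674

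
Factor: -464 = -1 * 2^4 * 29^1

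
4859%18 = 17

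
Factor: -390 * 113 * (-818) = 2^2 * 3^1 * 5^1 * 13^1 * 113^1 * 409^1 = 36049260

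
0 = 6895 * 0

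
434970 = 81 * 5370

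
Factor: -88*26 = -1*2^4*11^1*13^1 = -2288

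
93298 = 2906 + 90392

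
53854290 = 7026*7665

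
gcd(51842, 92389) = 1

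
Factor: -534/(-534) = 1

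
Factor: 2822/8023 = 2^1*17^1*71^(-1)*83^1*113^(-1) 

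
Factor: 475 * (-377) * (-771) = 3^1 * 5^2 * 13^1 * 19^1 * 29^1 * 257^1 = 138066825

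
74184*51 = 3783384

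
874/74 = 437/37 ≈ 11.81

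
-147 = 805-952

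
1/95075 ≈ 0.0000105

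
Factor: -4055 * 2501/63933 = -1 * 3^(-1) * 5^1 * 41^1 * 61^1 * 101^(-1) * 211^(-1) * 811^1 = -10141555/63933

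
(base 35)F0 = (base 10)525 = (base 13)315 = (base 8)1015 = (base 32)GD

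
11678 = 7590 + 4088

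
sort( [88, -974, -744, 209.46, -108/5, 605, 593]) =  [-974, -744, -108/5, 88, 209.46, 593, 605]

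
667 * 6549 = 4368183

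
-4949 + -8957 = -13906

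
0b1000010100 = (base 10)532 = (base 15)257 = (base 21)147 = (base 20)16c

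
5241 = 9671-4430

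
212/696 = 53/174 ≈ 0.305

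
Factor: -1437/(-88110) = 2^(-1)*3^(-1)*5^(-1)*11^(-1)*89^(-1)*479^1 = 479/29370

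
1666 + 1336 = 3002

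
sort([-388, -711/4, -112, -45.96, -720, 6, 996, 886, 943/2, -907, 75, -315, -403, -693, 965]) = [-907, -720, -693, -403, -388, -315, -711/4, -112, -45.96, 6, 75, 943/2, 886, 965, 996]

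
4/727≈0.00550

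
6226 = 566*11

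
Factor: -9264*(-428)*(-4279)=-1*2^6*3^1*11^1*107^1*193^1*389^1=-16966200768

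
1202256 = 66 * 18216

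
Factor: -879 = -1*3^1*293^1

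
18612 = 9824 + 8788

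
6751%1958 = 877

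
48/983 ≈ 0.0488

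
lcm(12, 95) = 1140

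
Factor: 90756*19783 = 2^2*3^2*73^1*271^1*2521^1 = 1795425948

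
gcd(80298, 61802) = 2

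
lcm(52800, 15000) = 1320000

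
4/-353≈-0.0113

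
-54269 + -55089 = -109358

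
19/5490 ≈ 0.00346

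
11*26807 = 294877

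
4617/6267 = 1539/2089 ≈ 0.737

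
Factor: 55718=2^1 * 13^1 * 2143^1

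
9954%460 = 294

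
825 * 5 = 4125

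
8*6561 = 52488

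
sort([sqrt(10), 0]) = [0, sqrt(10)]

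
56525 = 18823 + 37702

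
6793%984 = 889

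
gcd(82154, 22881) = 1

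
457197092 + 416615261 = 873812353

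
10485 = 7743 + 2742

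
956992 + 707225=1664217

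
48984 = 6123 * 8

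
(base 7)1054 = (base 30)cm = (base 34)b8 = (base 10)382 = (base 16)17e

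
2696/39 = 69 + 5/39 ≈ 69.13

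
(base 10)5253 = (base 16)1485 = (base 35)4a3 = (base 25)8a3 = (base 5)132003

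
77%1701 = 77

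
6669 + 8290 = 14959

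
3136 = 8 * 392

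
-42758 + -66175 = -108933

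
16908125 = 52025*325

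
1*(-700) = -700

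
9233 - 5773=3460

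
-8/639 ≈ -0.0125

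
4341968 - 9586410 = -5244442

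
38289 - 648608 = -610319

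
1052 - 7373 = -6321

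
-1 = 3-4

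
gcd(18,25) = 1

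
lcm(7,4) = 28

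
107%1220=107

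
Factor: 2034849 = 3^1*17^2*2347^1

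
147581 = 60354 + 87227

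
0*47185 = 0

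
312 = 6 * 52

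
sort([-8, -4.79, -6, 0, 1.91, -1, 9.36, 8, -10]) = [-10, -8, -6, -4.79, -1, 0, 1.91, 8, 9.36]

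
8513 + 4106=12619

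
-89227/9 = -9914 - 1/9 ≈ -9914.11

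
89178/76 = 1173+15/38 ≈ 1173.39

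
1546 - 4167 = -2621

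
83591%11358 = 4085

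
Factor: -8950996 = -1*2^2*571^1*3919^1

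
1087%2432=1087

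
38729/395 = 98 + 19/395 ≈ 98.05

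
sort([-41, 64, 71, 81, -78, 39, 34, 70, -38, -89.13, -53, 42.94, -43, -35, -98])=[-98, -89.13, -78, -53, -43, -41, -38, -35, 34, 39, 42.94, 64, 70, 71, 81]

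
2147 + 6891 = 9038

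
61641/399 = 20547/133 ≈ 154.49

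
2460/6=410=410.00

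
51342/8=6417 + 3/4=6417.75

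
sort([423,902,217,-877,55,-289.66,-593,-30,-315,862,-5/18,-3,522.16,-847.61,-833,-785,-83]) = [-877,-847.61,-833,-785,-593,-315,-289.66,-83,-30,-3,-5/18,55,217,423,522.16,862,902]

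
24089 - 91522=-67433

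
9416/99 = 856/9 ≈ 95.11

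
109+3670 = 3779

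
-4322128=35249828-39571956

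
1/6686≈0.000150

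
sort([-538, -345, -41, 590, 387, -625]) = [-625, -538, -345, -41, 387, 590]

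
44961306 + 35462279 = 80423585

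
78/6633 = 26/2211 ≈ 0.0118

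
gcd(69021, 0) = 69021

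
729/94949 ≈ 0.00768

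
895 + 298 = 1193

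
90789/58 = 1565+19/58 ≈ 1565.33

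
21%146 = 21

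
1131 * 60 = 67860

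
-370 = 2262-2632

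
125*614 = 76750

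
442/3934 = 221/1967 ≈ 0.112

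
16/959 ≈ 0.0167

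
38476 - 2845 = 35631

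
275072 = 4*68768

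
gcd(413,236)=59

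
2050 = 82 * 25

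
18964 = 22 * 862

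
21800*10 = 218000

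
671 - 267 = 404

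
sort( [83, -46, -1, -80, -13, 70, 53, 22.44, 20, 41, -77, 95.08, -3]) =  [-80, -77, -46, -13, -3, -1, 20, 22.44, 41, 53, 70, 83, 95.08]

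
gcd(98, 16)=2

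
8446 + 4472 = 12918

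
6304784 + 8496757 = 14801541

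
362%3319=362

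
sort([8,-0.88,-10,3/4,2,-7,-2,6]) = [-10,-7,-2,-0.88,3/4,2,6,8]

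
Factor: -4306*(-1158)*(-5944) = -1*2^5*3^1*193^1*743^1*2153^1 = -29638852512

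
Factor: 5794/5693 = 2^1*2897^1*5693^ (-1)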